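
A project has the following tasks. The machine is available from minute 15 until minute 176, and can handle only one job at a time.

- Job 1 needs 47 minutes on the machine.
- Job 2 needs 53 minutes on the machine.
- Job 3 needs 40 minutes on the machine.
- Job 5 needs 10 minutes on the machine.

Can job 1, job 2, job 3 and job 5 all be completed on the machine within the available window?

The machine window is 176 − 15 = 161 minutes.
Running back to back, the jobs need 47 + 53 + 40 + 10 = 150 minutes on the machine.
Since 150 ≤ 161, they fit within the window.

Yes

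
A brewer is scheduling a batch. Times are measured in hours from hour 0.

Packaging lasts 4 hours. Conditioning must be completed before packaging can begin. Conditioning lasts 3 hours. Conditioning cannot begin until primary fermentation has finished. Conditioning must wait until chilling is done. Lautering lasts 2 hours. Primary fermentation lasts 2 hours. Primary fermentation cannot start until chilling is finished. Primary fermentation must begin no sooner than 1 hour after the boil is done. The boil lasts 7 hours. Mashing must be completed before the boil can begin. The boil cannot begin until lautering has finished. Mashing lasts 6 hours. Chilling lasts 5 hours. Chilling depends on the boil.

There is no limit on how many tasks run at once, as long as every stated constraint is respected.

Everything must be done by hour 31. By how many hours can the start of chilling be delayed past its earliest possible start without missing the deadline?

Nothing blocks lautering, so it runs from hour 0 to hour 2.
Nothing blocks mashing, so it runs from hour 0 to hour 6.
The boil cannot start until mashing (finishes hour 6); lautering (finishes hour 2). The controlling bound is hour 6, so the boil finishes at 6 + 7 = hour 13.
Chilling waits on the boil (finishes hour 13), so it starts at hour 13 and finishes at 13 + 5 = hour 18.

Working backward from the deadline:
Packaging has no dependents, so it just needs to finish by hour 31. Starting by 31 − 4 = hour 27 achieves that.
Since packaging (must start by hour 27) depends on it, conditioning must finish by hour 27. Backing off its 3-hour duration gives a latest start of hour 24.
Primary fermentation has to be done before conditioning (must start by hour 24). That means finishing by hour 24, i.e. starting by 24 − 2 = hour 22.
Chilling must finish in time for primary fermentation (must start by hour 22); conditioning (must start by hour 24). The tightest is hour 22, so chilling must start by 22 − 5 = hour 17.
So chilling can start as early as hour 13 and as late as hour 17, giving 17 − 13 = 4 hours of slack.

4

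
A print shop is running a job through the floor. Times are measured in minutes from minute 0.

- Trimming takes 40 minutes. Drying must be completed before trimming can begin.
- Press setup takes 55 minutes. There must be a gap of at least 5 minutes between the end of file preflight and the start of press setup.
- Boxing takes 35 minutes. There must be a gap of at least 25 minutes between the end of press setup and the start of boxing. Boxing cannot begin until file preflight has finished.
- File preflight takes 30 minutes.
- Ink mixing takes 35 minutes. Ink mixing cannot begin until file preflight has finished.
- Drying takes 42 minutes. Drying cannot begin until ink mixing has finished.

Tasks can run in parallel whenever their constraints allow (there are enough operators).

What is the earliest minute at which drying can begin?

65

Nothing blocks file preflight, so it runs from minute 0 to minute 30.
After file preflight (finishes minute 30), ink mixing can start at minute 30 and finishes at minute 65.
Drying waits on ink mixing (finishes minute 65), so the earliest it can start is minute 65.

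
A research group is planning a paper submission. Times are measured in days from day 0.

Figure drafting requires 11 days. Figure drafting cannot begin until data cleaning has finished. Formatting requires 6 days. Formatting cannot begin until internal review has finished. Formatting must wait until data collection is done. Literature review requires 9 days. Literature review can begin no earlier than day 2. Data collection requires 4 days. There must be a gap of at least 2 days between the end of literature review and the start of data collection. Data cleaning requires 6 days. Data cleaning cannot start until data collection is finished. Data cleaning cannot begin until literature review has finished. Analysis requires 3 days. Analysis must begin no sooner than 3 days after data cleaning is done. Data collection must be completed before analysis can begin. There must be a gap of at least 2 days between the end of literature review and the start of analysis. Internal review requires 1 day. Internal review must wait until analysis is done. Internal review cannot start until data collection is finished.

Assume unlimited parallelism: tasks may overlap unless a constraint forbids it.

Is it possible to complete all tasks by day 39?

Yes

After its own release at day 2, literature review can start at day 2 and finishes at day 11.
Data collection cannot begin until literature review (finishes day 11, plus 2-day gap → day 13). It runs from day 13 to 13 + 4 = day 17.
Data cleaning has to wait for data collection (finishes day 17); literature review (finishes day 11). The latest of these is day 17, so data cleaning runs day 17 to 17 + 6 = day 23.
Figure drafting waits on data cleaning (finishes day 23), so it starts at day 23 and finishes at 23 + 11 = day 34.
Analysis has to wait for data cleaning (finishes day 23, plus 3-day gap → day 26); data collection (finishes day 17); literature review (finishes day 11, plus 2-day gap → day 13). The latest of these is day 26, so analysis runs day 26 to 26 + 3 = day 29.
For internal review: analysis (finishes day 29); data collection (finishes day 17). Taking the maximum gives a start of day 29, and it finishes at 29 + 1 = day 30.
For formatting: internal review (finishes day 30); data collection (finishes day 17). Taking the maximum gives a start of day 30, and it finishes at 30 + 6 = day 36.
Every task is finished by day 36, which is no later than the deadline of 39, so the schedule is feasible.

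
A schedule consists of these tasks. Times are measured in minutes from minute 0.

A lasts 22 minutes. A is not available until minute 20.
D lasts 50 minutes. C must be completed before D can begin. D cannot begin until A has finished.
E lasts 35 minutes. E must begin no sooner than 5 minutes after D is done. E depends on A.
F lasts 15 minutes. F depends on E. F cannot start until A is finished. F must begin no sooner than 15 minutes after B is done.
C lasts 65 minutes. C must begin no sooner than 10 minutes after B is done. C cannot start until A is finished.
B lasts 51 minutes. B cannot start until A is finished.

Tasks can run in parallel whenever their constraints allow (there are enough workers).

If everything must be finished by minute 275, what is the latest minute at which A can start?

22

F has no dependents, so it just needs to finish by minute 275. Starting by 275 − 15 = minute 260 achieves that.
E feeds into F (must start by minute 260); so E must finish by minute 260 and therefore start by minute 225.
D must finish before E (must start by minute 225, minus 5-minute gap → minute 220). With a 50-minute duration, D must start by 220 − 50 = minute 170.
C feeds into D (must start by minute 170); so C must finish by minute 170 and therefore start by minute 105.
B must finish in time for C (must start by minute 105, minus 10-minute gap → minute 95); F (must start by minute 260, minus 15-minute gap → minute 245). The tightest is minute 95, so B must start by 95 − 51 = minute 44.
A must finish in time for B (must start by minute 44); C (must start by minute 105); D (must start by minute 170); E (must start by minute 225); F (must start by minute 260). The tightest is minute 44, so A must start by 44 − 22 = minute 22.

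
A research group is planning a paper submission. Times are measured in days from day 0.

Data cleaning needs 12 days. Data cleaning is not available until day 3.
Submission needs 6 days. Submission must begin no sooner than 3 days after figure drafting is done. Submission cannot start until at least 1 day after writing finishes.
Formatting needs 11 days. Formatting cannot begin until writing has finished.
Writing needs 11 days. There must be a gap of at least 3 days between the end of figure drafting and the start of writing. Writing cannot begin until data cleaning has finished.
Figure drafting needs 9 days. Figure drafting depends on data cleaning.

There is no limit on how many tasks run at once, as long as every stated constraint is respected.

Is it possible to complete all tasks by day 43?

No

After its own release at day 3, data cleaning can start at day 3 and finishes at day 15.
Figure drafting cannot begin until data cleaning (finishes day 15). It runs from day 15 to 15 + 9 = day 24.
Writing needs all of figure drafting (finishes day 24, plus 3-day gap → day 27); data cleaning (finishes day 15). That puts its earliest start at day 27; it finishes at 27 + 11 = day 38.
For submission: figure drafting (finishes day 24, plus 3-day gap → day 27); writing (finishes day 38, plus 1-day gap → day 39). Taking the maximum gives a start of day 39, and it finishes at 39 + 6 = day 45.
Formatting cannot begin until writing (finishes day 38). It runs from day 38 to 38 + 11 = day 49.
The earliest everything can be done is day 49, which is after the deadline of 43, so it is not possible.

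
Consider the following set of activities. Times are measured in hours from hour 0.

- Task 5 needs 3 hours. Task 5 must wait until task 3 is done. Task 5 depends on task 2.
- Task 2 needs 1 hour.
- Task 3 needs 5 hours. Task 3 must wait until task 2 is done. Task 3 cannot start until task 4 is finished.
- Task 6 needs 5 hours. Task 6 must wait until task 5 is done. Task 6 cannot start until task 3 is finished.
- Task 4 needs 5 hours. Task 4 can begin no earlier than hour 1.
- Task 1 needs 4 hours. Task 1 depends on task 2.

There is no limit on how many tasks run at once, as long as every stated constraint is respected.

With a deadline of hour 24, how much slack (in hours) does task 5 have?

Task 4 waits on its own release at hour 1, so it starts at hour 1 and finishes at 1 + 5 = hour 6.
Task 2 has no prerequisites, so it starts at hour 0 and finishes at hour 1.
Task 3 needs all of task 2 (finishes hour 1); task 4 (finishes hour 6). That puts its earliest start at hour 6; it finishes at 6 + 5 = hour 11.
Task 5 needs all of task 3 (finishes hour 11); task 2 (finishes hour 1). That puts its earliest start at hour 11; it finishes at 11 + 3 = hour 14.

Working backward from the deadline:
Nothing follows task 6; the deadline of hour 24 is its only limit. It must start by 24 − 5 = hour 19.
Since task 6 (must start by hour 19) depends on it, task 5 must finish by hour 19. Backing off its 3-hour duration gives a latest start of hour 16.
So task 5 can start as early as hour 11 and as late as hour 16, giving 16 − 11 = 5 hours of slack.

5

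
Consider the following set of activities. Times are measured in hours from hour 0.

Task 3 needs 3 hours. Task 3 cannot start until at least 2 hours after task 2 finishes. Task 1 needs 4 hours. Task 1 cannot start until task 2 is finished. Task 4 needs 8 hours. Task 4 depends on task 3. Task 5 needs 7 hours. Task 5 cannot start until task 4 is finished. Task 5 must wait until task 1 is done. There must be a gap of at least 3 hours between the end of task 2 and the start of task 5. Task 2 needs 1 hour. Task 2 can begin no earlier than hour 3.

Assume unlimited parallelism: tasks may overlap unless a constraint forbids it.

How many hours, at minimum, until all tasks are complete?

After its own release at hour 3, task 2 can start at hour 3 and finishes at hour 4.
Task 3 waits on task 2 (finishes hour 4, plus 2-hour gap → hour 6), so it starts at hour 6 and finishes at 6 + 3 = hour 9.
Task 4 waits on task 3 (finishes hour 9), so it starts at hour 9 and finishes at 9 + 8 = hour 17.
Task 1 cannot begin until task 2 (finishes hour 4). It runs from hour 4 to 4 + 4 = hour 8.
Task 5 has to wait for task 4 (finishes hour 17); task 1 (finishes hour 8); task 2 (finishes hour 4, plus 3-hour gap → hour 7). The latest of these is hour 17, so task 5 runs hour 17 to 17 + 7 = hour 24.
All tasks are finished once the last one completes. Finish times: Task 1 at 8, Task 2 at 4, Task 3 at 9, Task 4 at 17, Task 5 at 24. The latest is hour 24.

24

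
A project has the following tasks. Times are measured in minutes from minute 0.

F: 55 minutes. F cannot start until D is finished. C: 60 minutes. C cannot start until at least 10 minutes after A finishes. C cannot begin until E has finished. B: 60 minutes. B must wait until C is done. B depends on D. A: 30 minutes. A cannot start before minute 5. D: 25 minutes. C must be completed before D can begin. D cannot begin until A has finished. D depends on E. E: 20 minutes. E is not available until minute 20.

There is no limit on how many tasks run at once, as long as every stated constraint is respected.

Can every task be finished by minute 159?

No

E waits on its own release at minute 20, so it starts at minute 20 and finishes at 20 + 20 = minute 40.
A cannot begin until its own release at minute 5. It runs from minute 5 to 5 + 30 = minute 35.
C has to wait for A (finishes minute 35, plus 10-minute gap → minute 45); E (finishes minute 40). The latest of these is minute 45, so C runs minute 45 to 45 + 60 = minute 105.
D needs all of C (finishes minute 105); A (finishes minute 35); E (finishes minute 40). That puts its earliest start at minute 105; it finishes at 105 + 25 = minute 130.
F waits on D (finishes minute 130), so it starts at minute 130 and finishes at 130 + 55 = minute 185.
B cannot start until C (finishes minute 105); D (finishes minute 130). The controlling bound is minute 130, so B finishes at 130 + 60 = minute 190.
The earliest everything can be done is minute 190, which is after the deadline of 159, so it is not possible.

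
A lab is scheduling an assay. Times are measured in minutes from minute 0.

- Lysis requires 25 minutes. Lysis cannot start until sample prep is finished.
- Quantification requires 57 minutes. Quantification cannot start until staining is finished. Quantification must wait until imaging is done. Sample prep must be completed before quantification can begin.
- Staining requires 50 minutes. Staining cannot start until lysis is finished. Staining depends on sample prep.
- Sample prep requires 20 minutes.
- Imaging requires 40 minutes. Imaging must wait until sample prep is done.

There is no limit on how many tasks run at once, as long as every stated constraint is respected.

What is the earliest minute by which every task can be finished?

152

Nothing blocks sample prep, so it runs from minute 0 to minute 20.
Imaging waits on sample prep (finishes minute 20), so it starts at minute 20 and finishes at 20 + 40 = minute 60.
Lysis cannot begin until sample prep (finishes minute 20). It runs from minute 20 to 20 + 25 = minute 45.
Staining has to wait for lysis (finishes minute 45); sample prep (finishes minute 20). The latest of these is minute 45, so staining runs minute 45 to 45 + 50 = minute 95.
For quantification: staining (finishes minute 95); imaging (finishes minute 60); sample prep (finishes minute 20). Taking the maximum gives a start of minute 95, and it finishes at 95 + 57 = minute 152.
All tasks are finished once the last one completes. Finish times: Sample prep at 20, Lysis at 45, Staining at 95, Imaging at 60, Quantification at 152. The latest is minute 152.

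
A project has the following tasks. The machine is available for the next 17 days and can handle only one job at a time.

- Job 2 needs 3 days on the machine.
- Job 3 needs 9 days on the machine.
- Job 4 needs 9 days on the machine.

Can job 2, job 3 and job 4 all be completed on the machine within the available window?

Running back to back, the jobs need 3 + 9 + 9 = 21 days on the machine.
Since 21 > 17, they cannot all fit.

No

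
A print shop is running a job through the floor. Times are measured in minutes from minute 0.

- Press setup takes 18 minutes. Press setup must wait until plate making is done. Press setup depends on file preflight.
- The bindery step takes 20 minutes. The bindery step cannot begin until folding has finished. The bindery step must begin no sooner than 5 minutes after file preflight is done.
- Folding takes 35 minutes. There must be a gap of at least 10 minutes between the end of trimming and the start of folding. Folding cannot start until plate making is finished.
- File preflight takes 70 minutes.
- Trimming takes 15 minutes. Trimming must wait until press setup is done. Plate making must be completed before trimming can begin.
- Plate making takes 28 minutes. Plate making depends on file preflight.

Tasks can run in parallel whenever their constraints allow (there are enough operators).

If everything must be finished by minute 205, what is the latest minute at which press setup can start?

To finish by minute 205, the bindery step (duration 20) must start no later than minute 185.
Since the bindery step (must start by minute 185) depends on it, folding must finish by minute 185. Backing off its 35-minute duration gives a latest start of minute 150.
Trimming must finish before folding (must start by minute 150, minus 10-minute gap → minute 140). With a 15-minute duration, trimming must start by 140 − 15 = minute 125.
Since trimming (must start by minute 125) depends on it, press setup must finish by minute 125. Backing off its 18-minute duration gives a latest start of minute 107.

107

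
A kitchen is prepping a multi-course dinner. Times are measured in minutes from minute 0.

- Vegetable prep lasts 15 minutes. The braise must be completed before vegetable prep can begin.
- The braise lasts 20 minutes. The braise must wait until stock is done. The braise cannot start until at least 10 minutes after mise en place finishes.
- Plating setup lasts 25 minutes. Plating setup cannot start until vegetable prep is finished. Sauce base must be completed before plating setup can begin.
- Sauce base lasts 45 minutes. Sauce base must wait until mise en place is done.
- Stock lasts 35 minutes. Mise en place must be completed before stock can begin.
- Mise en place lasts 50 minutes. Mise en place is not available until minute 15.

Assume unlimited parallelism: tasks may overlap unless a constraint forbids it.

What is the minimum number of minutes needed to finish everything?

160

After its own release at minute 15, mise en place can start at minute 15 and finishes at minute 65.
Sauce base cannot begin until mise en place (finishes minute 65). It runs from minute 65 to 65 + 45 = minute 110.
Stock waits on mise en place (finishes minute 65), so it starts at minute 65 and finishes at 65 + 35 = minute 100.
The braise needs all of stock (finishes minute 100); mise en place (finishes minute 65, plus 10-minute gap → minute 75). That puts its earliest start at minute 100; it finishes at 100 + 20 = minute 120.
After the braise (finishes minute 120), vegetable prep can start at minute 120 and finishes at minute 135.
Plating setup needs all of vegetable prep (finishes minute 135); sauce base (finishes minute 110). That puts its earliest start at minute 135; it finishes at 135 + 25 = minute 160.
All tasks are finished once the last one completes. Finish times: Mise en place at 65, Stock at 100, Sauce base at 110, The braise at 120, Vegetable prep at 135, Plating setup at 160. The latest is minute 160.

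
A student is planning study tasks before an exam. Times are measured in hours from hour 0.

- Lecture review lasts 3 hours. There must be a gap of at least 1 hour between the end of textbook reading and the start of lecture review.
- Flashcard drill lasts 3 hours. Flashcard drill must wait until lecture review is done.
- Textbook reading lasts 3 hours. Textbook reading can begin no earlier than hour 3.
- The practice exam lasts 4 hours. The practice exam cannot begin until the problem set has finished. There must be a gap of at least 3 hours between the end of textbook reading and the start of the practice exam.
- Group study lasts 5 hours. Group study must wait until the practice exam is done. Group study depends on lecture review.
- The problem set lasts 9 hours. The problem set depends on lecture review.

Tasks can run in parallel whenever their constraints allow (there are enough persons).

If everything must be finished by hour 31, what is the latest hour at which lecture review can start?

10

Group study must finish by hour 31; it takes 5 hours, so it must start by 31 − 5 = hour 26.
The practice exam has to be done before group study (must start by hour 26). That means finishing by hour 26, i.e. starting by 26 − 4 = hour 22.
The problem set has to be done before the practice exam (must start by hour 22). That means finishing by hour 22, i.e. starting by 22 − 9 = hour 13.
Flashcard drill has no dependents, so it just needs to finish by hour 31. Starting by 31 − 3 = hour 28 achieves that.
Lecture review has several dependents: the problem set (must start by hour 13); flashcard drill (must start by hour 28); group study (must start by hour 26). The earliest of those limits is hour 13, so lecture review must start by 13 − 3 = hour 10.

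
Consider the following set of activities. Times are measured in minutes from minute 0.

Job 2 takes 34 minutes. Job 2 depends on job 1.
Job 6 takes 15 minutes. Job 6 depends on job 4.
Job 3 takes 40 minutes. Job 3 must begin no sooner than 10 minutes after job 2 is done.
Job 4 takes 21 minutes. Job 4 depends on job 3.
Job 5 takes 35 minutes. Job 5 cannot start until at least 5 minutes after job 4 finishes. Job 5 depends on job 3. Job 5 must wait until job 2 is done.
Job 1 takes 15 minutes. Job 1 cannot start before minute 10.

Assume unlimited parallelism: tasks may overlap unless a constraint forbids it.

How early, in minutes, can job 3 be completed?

After its own release at minute 10, job 1 can start at minute 10 and finishes at minute 25.
Job 2 waits on job 1 (finishes minute 25), so it starts at minute 25 and finishes at 25 + 34 = minute 59.
Job 3 cannot begin until job 2 (finishes minute 59, plus 10-minute gap → minute 69). It runs from minute 69 to 69 + 40 = minute 109.

109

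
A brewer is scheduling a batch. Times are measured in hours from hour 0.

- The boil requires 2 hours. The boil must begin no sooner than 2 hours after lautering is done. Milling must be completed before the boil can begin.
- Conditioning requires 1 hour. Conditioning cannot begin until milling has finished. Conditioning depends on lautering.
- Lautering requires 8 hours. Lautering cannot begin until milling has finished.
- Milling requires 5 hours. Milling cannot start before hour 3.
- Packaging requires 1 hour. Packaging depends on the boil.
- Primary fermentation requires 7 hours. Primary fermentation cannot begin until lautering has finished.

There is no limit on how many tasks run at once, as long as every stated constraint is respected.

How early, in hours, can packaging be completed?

21

Milling waits on its own release at hour 3, so it starts at hour 3 and finishes at 3 + 5 = hour 8.
Lautering cannot begin until milling (finishes hour 8). It runs from hour 8 to 8 + 8 = hour 16.
The boil cannot start until lautering (finishes hour 16, plus 2-hour gap → hour 18); milling (finishes hour 8). The controlling bound is hour 18, so the boil finishes at 18 + 2 = hour 20.
After the boil (finishes hour 20), packaging can start at hour 20 and finishes at hour 21.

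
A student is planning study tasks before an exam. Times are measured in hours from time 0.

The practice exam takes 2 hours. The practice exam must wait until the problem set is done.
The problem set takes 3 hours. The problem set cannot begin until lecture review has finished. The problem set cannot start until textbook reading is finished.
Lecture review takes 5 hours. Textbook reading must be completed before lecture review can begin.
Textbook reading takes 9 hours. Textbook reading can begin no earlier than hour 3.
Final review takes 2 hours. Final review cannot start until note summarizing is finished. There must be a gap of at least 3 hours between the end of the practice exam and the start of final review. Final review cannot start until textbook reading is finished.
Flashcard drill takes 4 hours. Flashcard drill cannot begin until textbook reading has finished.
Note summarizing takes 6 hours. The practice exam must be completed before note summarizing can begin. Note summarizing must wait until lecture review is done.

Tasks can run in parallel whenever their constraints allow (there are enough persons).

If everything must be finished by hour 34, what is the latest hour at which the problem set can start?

Final review has no dependents, so it just needs to finish by hour 34. Starting by 34 − 2 = hour 32 achieves that.
Note summarizing feeds into final review (must start by hour 32); so note summarizing must finish by hour 32 and therefore start by hour 26.
The practice exam feeds note summarizing (must start by hour 26); final review (must start by hour 32, minus 3-hour gap → hour 29). Taking the minimum, the practice exam must finish by hour 26 and start by 26 − 2 = hour 24.
The problem set has to be done before the practice exam (must start by hour 24). That means finishing by hour 24, i.e. starting by 24 − 3 = hour 21.

21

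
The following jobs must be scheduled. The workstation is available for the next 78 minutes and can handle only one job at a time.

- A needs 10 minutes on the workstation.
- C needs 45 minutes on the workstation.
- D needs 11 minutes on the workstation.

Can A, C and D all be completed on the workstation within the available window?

Running back to back, the jobs need 10 + 45 + 11 = 66 minutes on the workstation.
Since 66 ≤ 78, they fit within the window.

Yes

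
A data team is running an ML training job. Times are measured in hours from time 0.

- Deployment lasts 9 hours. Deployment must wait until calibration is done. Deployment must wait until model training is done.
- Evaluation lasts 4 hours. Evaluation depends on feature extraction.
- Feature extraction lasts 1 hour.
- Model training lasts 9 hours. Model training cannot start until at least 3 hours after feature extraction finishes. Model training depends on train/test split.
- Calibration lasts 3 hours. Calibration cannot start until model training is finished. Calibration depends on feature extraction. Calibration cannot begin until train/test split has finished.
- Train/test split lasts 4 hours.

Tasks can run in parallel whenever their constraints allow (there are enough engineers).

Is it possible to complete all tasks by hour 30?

Nothing blocks train/test split, so it runs from hour 0 to hour 4.
Feature extraction can start immediately at hour 0; it finishes at hour 1.
After feature extraction (finishes hour 1), evaluation can start at hour 1 and finishes at hour 5.
Model training cannot start until feature extraction (finishes hour 1, plus 3-hour gap → hour 4); train/test split (finishes hour 4). The controlling bound is hour 4, so model training finishes at 4 + 9 = hour 13.
Calibration needs all of model training (finishes hour 13); feature extraction (finishes hour 1); train/test split (finishes hour 4). That puts its earliest start at hour 13; it finishes at 13 + 3 = hour 16.
For deployment: calibration (finishes hour 16); model training (finishes hour 13). Taking the maximum gives a start of hour 16, and it finishes at 16 + 9 = hour 25.
Every task is finished by hour 25, which is no later than the deadline of 30, so the schedule is feasible.

Yes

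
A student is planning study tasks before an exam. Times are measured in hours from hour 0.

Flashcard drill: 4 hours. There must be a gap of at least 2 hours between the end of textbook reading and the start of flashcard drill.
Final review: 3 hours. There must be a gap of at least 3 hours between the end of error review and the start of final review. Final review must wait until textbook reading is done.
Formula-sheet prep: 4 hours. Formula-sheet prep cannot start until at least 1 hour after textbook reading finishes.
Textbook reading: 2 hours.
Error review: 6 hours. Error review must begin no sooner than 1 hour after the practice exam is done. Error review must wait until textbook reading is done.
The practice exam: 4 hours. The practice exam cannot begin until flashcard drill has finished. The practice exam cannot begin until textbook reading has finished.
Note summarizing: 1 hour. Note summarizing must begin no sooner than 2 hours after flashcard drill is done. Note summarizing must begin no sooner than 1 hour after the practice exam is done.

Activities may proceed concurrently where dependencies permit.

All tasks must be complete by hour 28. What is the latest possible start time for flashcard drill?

7

To finish by hour 28, final review (duration 3) must start no later than hour 25.
Error review must finish before final review (must start by hour 25, minus 3-hour gap → hour 22). With a 6-hour duration, error review must start by 22 − 6 = hour 16.
Nothing follows note summarizing; the deadline of hour 28 is its only limit. It must start by 28 − 1 = hour 27.
The practice exam feeds error review (must start by hour 16, minus 1-hour gap → hour 15); note summarizing (must start by hour 27, minus 1-hour gap → hour 26). Taking the minimum, the practice exam must finish by hour 15 and start by 15 − 4 = hour 11.
Flashcard drill feeds the practice exam (must start by hour 11); note summarizing (must start by hour 27, minus 2-hour gap → hour 25). Taking the minimum, flashcard drill must finish by hour 11 and start by 11 − 4 = hour 7.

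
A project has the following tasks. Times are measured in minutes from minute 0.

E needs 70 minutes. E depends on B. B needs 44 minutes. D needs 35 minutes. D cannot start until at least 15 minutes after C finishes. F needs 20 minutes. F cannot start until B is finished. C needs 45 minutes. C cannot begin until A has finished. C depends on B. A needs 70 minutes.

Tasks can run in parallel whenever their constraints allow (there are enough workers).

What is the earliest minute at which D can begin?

130

B can start immediately at minute 0; it finishes at minute 44.
A can start immediately at minute 0; it finishes at minute 70.
C has to wait for A (finishes minute 70); B (finishes minute 44). The latest of these is minute 70, so C runs minute 70 to 70 + 45 = minute 115.
D waits on C (finishes minute 115, plus 15-minute gap → minute 130), so the earliest it can start is minute 130.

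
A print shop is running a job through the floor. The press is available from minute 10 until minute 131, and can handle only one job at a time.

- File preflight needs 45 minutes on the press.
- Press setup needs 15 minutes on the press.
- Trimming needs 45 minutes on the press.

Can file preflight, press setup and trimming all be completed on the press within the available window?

The press window is 131 − 10 = 121 minutes.
Running back to back, the jobs need 45 + 15 + 45 = 105 minutes on the press.
Since 105 ≤ 121, they fit within the window.

Yes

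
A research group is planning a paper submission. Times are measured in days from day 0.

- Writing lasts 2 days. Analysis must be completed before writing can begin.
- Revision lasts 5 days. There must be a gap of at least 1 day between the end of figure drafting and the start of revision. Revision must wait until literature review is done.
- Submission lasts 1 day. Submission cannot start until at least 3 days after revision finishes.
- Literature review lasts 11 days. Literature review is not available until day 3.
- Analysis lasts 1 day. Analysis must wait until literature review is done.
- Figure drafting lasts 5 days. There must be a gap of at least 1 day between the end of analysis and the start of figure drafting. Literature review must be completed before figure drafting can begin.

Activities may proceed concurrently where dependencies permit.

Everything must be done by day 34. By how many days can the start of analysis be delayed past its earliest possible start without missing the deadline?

Literature review cannot begin until its own release at day 3. It runs from day 3 to 3 + 11 = day 14.
Analysis waits on literature review (finishes day 14), so it starts at day 14 and finishes at 14 + 1 = day 15.

Working backward from the deadline:
To finish by day 34, submission (duration 1) must start no later than day 33.
Revision must finish before submission (must start by day 33, minus 3-day gap → day 30). With a 5-day duration, revision must start by 30 − 5 = day 25.
Figure drafting feeds into revision (must start by day 25, minus 1-day gap → day 24); so figure drafting must finish by day 24 and therefore start by day 19.
To finish by day 34, writing (duration 2) must start no later than day 32.
For analysis: figure drafting (must start by day 19, minus 1-day gap → day 18); writing (must start by day 32). The most restrictive is day 18; with a 1-day duration, analysis must start by day 17.
So analysis can start as early as day 14 and as late as day 17, giving 17 − 14 = 3 days of slack.

3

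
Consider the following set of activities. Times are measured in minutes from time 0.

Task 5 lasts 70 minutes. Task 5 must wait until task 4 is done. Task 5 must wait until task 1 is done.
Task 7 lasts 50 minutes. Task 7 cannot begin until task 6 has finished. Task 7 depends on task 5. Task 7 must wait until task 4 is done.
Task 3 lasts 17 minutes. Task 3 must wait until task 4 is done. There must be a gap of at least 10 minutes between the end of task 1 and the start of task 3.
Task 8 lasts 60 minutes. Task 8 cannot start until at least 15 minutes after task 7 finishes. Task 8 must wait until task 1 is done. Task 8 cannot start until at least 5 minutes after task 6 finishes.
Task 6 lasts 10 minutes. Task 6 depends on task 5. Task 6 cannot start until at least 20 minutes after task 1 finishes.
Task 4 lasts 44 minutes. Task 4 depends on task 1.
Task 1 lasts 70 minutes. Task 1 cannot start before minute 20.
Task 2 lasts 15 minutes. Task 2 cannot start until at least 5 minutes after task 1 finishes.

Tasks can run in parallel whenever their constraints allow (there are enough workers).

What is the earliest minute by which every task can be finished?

After its own release at minute 20, task 1 can start at minute 20 and finishes at minute 90.
After task 1 (finishes minute 90), task 4 can start at minute 90 and finishes at minute 134.
For task 5: task 4 (finishes minute 134); task 1 (finishes minute 90). Taking the maximum gives a start of minute 134, and it finishes at 134 + 70 = minute 204.
Task 6 cannot start until task 5 (finishes minute 204); task 1 (finishes minute 90, plus 20-minute gap → minute 110). The controlling bound is minute 204, so task 6 finishes at 204 + 10 = minute 214.
Task 7 cannot start until task 6 (finishes minute 214); task 5 (finishes minute 204); task 4 (finishes minute 134). The controlling bound is minute 214, so task 7 finishes at 214 + 50 = minute 264.
Task 8 needs all of task 7 (finishes minute 264, plus 15-minute gap → minute 279); task 1 (finishes minute 90); task 6 (finishes minute 214, plus 5-minute gap → minute 219). That puts its earliest start at minute 279; it finishes at 279 + 60 = minute 339.
For task 3: task 4 (finishes minute 134); task 1 (finishes minute 90, plus 10-minute gap → minute 100). Taking the maximum gives a start of minute 134, and it finishes at 134 + 17 = minute 151.
After task 1 (finishes minute 90, plus 5-minute gap → minute 95), task 2 can start at minute 95 and finishes at minute 110.
All tasks are finished once the last one completes. Finish times: Task 1 at 90, Task 2 at 110, Task 3 at 151, Task 4 at 134, Task 5 at 204, Task 6 at 214, Task 7 at 264, Task 8 at 339. The latest is minute 339.

339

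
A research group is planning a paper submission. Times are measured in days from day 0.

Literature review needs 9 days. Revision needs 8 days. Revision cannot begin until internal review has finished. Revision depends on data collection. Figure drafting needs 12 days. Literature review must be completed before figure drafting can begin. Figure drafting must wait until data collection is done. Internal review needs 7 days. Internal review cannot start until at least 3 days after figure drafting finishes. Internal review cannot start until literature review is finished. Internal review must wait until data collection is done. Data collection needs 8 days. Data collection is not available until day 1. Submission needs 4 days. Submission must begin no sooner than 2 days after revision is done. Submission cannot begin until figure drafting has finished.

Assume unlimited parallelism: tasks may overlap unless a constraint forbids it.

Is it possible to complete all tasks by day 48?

Data collection waits on its own release at day 1, so it starts at day 1 and finishes at 1 + 8 = day 9.
Literature review can start immediately at day 0; it finishes at day 9.
Figure drafting cannot start until literature review (finishes day 9); data collection (finishes day 9). The controlling bound is day 9, so figure drafting finishes at 9 + 12 = day 21.
Internal review needs all of figure drafting (finishes day 21, plus 3-day gap → day 24); literature review (finishes day 9); data collection (finishes day 9). That puts its earliest start at day 24; it finishes at 24 + 7 = day 31.
Revision needs all of internal review (finishes day 31); data collection (finishes day 9). That puts its earliest start at day 31; it finishes at 31 + 8 = day 39.
Submission has to wait for revision (finishes day 39, plus 2-day gap → day 41); figure drafting (finishes day 21). The latest of these is day 41, so submission runs day 41 to 41 + 4 = day 45.
Every task is finished by day 45, which is no later than the deadline of 48, so the schedule is feasible.

Yes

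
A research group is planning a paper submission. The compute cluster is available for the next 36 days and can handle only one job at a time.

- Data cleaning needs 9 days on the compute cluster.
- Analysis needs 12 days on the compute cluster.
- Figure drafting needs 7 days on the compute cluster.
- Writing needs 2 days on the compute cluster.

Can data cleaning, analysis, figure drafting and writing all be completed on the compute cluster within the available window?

Yes

Running back to back, the jobs need 9 + 12 + 7 + 2 = 30 days on the compute cluster.
Since 30 ≤ 36, they fit within the window.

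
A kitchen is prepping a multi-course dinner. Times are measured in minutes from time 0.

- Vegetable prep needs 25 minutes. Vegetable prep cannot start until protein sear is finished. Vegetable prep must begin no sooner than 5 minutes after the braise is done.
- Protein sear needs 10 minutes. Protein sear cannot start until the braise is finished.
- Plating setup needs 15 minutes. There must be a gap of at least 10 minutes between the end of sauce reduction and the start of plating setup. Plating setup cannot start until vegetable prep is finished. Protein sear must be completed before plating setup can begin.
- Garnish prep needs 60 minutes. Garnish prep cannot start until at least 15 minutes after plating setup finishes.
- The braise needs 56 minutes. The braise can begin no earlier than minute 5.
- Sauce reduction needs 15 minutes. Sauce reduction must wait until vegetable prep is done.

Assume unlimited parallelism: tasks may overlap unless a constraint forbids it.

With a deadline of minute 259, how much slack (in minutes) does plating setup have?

48

The braise cannot begin until its own release at minute 5. It runs from minute 5 to 5 + 56 = minute 61.
After the braise (finishes minute 61), protein sear can start at minute 61 and finishes at minute 71.
For vegetable prep: protein sear (finishes minute 71); the braise (finishes minute 61, plus 5-minute gap → minute 66). Taking the maximum gives a start of minute 71, and it finishes at 71 + 25 = minute 96.
Sauce reduction cannot begin until vegetable prep (finishes minute 96). It runs from minute 96 to 96 + 15 = minute 111.
Plating setup needs all of sauce reduction (finishes minute 111, plus 10-minute gap → minute 121); vegetable prep (finishes minute 96); protein sear (finishes minute 71). That puts its earliest start at minute 121; it finishes at 121 + 15 = minute 136.

Working backward from the deadline:
Garnish prep must finish by minute 259; it takes 60 minutes, so it must start by 259 − 60 = minute 199.
Since garnish prep (must start by minute 199, minus 15-minute gap → minute 184) depends on it, plating setup must finish by minute 184. Backing off its 15-minute duration gives a latest start of minute 169.
So plating setup can start as early as minute 121 and as late as minute 169, giving 169 − 121 = 48 minutes of slack.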